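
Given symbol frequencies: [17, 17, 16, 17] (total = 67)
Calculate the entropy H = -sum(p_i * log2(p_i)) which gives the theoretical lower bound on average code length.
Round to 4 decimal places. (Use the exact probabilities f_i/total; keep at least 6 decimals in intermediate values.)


Per-symbol terms -p_i * log2(p_i) with p_i = f_i/67:
  p = 17/67 = 0.253731: log2(p) = -1.978626, -p*log2(p) = 0.502040
  p = 17/67 = 0.253731: log2(p) = -1.978626, -p*log2(p) = 0.502040
  p = 16/67 = 0.238806: log2(p) = -2.066089, -p*log2(p) = 0.493394
  p = 17/67 = 0.253731: log2(p) = -1.978626, -p*log2(p) = 0.502040
H = 0.502040 + 0.502040 + 0.493394 + 0.502040 = 1.999514

H = 1.9995 bits/symbol


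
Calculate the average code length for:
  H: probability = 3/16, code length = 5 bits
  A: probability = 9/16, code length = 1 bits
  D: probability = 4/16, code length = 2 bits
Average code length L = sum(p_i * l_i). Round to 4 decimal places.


Weighted contributions p_i * l_i:
  H: (3/16) * 5 = 15/16
  A: (9/16) * 1 = 9/16
  D: (4/16) * 2 = 8/16
Sum = (15 + 9 + 8)/16 = 32/16

L = 32/16 = 2.0000 bits/symbol


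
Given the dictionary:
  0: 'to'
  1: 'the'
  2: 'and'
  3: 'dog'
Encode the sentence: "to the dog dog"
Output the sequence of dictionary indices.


Look up each word in the dictionary:
  'to' -> 0
  'the' -> 1
  'dog' -> 3
  'dog' -> 3

Encoded: [0, 1, 3, 3]


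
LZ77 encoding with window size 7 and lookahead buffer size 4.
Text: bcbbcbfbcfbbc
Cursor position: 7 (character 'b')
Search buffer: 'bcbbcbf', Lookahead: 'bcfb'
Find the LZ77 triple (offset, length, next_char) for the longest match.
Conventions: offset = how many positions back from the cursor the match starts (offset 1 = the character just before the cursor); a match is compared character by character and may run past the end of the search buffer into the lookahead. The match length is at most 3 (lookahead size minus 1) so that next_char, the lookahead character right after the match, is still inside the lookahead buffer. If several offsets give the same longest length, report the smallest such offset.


Try each offset into the search buffer:
  offset=1 (pos 6, char 'f'): match length 0
  offset=2 (pos 5, char 'b'): match length 1
  offset=3 (pos 4, char 'c'): match length 0
  offset=4 (pos 3, char 'b'): match length 2
  offset=5 (pos 2, char 'b'): match length 1
  offset=6 (pos 1, char 'c'): match length 0
  offset=7 (pos 0, char 'b'): match length 2
Longest match has length 2, found at offsets 4, 7; take the smallest, offset 4.
next_char = character at position 7 + 2 = 9 -> 'f'

Best match: offset=4, length=2 (matching 'bc' starting at position 3)
LZ77 triple: (4, 2, 'f')


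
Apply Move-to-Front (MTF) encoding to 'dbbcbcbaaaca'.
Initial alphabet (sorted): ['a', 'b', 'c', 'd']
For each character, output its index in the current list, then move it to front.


MTF encoding:
'd': index 3 in ['a', 'b', 'c', 'd'] -> ['d', 'a', 'b', 'c']
'b': index 2 in ['d', 'a', 'b', 'c'] -> ['b', 'd', 'a', 'c']
'b': index 0 in ['b', 'd', 'a', 'c'] -> ['b', 'd', 'a', 'c']
'c': index 3 in ['b', 'd', 'a', 'c'] -> ['c', 'b', 'd', 'a']
'b': index 1 in ['c', 'b', 'd', 'a'] -> ['b', 'c', 'd', 'a']
'c': index 1 in ['b', 'c', 'd', 'a'] -> ['c', 'b', 'd', 'a']
'b': index 1 in ['c', 'b', 'd', 'a'] -> ['b', 'c', 'd', 'a']
'a': index 3 in ['b', 'c', 'd', 'a'] -> ['a', 'b', 'c', 'd']
'a': index 0 in ['a', 'b', 'c', 'd'] -> ['a', 'b', 'c', 'd']
'a': index 0 in ['a', 'b', 'c', 'd'] -> ['a', 'b', 'c', 'd']
'c': index 2 in ['a', 'b', 'c', 'd'] -> ['c', 'a', 'b', 'd']
'a': index 1 in ['c', 'a', 'b', 'd'] -> ['a', 'c', 'b', 'd']


Output: [3, 2, 0, 3, 1, 1, 1, 3, 0, 0, 2, 1]


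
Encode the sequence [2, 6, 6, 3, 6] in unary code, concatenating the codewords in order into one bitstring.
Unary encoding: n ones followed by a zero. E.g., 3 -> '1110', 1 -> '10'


Encode each number as n ones followed by a terminating 0:
  2 -> 110 (3 bits)
  6 -> 1111110 (7 bits)
  6 -> 1111110 (7 bits)
  3 -> 1110 (4 bits)
  6 -> 1111110 (7 bits)
Total length = 3 + 7 + 7 + 4 + 7 = 28 bits.

Unary([2, 6, 6, 3, 6]) = 1101111110111111011101111110 (28 bits)


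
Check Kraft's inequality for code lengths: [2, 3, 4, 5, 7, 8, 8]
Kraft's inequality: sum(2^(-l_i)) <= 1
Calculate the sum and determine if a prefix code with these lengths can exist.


Sum = 2^(-2) + 2^(-3) + 2^(-4) + 2^(-5) + 2^(-7) + 2^(-8) + 2^(-8)
    = 0.25 + 0.125 + 0.0625 + 0.03125 + 0.0078125 + 0.00390625 + 0.00390625
    = 124/256 = 0.484375
Since 0.484375 <= 1, Kraft's inequality IS satisfied.
A prefix code with these lengths CAN exist.

Kraft sum = 0.484375. Satisfied.


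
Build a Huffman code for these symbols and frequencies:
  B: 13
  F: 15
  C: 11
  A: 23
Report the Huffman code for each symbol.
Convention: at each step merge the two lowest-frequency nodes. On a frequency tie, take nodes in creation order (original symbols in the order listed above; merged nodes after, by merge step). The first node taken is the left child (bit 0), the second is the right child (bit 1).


Huffman tree construction:
Step 1: Merge C(11) + B(13) = 24
Step 2: Merge F(15) + A(23) = 38
Step 3: Merge (C+B)(24) + (F+A)(38) = 62
Read each symbol's code off the tree from the root (left child = 0, right child = 1).

Codes:
  B: 01 (length 2)
  F: 10 (length 2)
  C: 00 (length 2)
  A: 11 (length 2)
Average code length: 124/62 = 2.0000 bits/symbol


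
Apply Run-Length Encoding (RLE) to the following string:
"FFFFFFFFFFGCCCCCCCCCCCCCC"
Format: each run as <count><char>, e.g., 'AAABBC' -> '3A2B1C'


Scanning runs left to right:
  i=0: run of 'F' x 10 -> '10F'
  i=10: run of 'G' x 1 -> '1G'
  i=11: run of 'C' x 14 -> '14C'

RLE = 10F1G14C


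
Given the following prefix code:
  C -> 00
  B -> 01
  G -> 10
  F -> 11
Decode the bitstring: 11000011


Decoding step by step:
Bits 11 -> F
Bits 00 -> C
Bits 00 -> C
Bits 11 -> F


Decoded message: FCCF


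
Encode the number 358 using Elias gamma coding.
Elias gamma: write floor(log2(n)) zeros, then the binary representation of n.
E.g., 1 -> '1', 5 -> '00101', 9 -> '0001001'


num_bits = floor(log2(358)) + 1 = 9
leading_zeros = num_bits - 1 = 8
binary(358) = 101100110

Elias gamma(358) = '00000000' + '101100110' = 00000000101100110 (17 bits)


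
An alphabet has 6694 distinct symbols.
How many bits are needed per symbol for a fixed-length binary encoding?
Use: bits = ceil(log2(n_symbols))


log2(6694) = 12.7087
Bracket: 2^12 = 4096 < 6694 <= 2^13 = 8192
So ceil(log2(6694)) = 13

bits = ceil(log2(6694)) = ceil(12.7087) = 13 bits


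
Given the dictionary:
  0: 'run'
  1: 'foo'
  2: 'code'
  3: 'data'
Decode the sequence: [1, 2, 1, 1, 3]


Look up each index in the dictionary:
  1 -> 'foo'
  2 -> 'code'
  1 -> 'foo'
  1 -> 'foo'
  3 -> 'data'

Decoded: "foo code foo foo data"


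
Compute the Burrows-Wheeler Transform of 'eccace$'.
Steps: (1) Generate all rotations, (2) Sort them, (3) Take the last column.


Rotations (sorted):
  0: $eccace -> last char: e
  1: ace$ecc -> last char: c
  2: cace$ec -> last char: c
  3: ccace$e -> last char: e
  4: ce$ecca -> last char: a
  5: e$eccac -> last char: c
  6: eccace$ -> last char: $


BWT = ecceac$


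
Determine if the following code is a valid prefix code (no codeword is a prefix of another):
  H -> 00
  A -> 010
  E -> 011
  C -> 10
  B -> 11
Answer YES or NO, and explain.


Checking each pair (does one codeword prefix another?):
  H='00' vs A='010': no prefix
  H='00' vs E='011': no prefix
  H='00' vs C='10': no prefix
  H='00' vs B='11': no prefix
  A='010' vs H='00': no prefix
  A='010' vs E='011': no prefix
  A='010' vs C='10': no prefix
  A='010' vs B='11': no prefix
  E='011' vs H='00': no prefix
  E='011' vs A='010': no prefix
  E='011' vs C='10': no prefix
  E='011' vs B='11': no prefix
  C='10' vs H='00': no prefix
  C='10' vs A='010': no prefix
  C='10' vs E='011': no prefix
  C='10' vs B='11': no prefix
  B='11' vs H='00': no prefix
  B='11' vs A='010': no prefix
  B='11' vs E='011': no prefix
  B='11' vs C='10': no prefix
No violation found over all pairs.

YES -- this is a valid prefix code. No codeword is a prefix of any other codeword.


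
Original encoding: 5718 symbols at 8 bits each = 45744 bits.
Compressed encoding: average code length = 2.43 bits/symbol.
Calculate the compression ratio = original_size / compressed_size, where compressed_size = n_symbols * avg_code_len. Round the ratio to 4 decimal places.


original_size = n_symbols * orig_bits = 5718 * 8 = 45744 bits
compressed_size = n_symbols * avg_code_len = 5718 * 2.43 = 13894.74 bits
ratio = original_size / compressed_size = 45744 / 13894.74 = 3.2922

Compression ratio = 3.2922


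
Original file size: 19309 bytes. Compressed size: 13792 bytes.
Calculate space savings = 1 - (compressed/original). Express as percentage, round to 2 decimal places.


ratio = compressed/original = 13792/19309 = 0.714278
savings = 1 - ratio = 1 - 0.714278 = 0.285722
as a percentage: 0.285722 * 100 = 28.57%

Space savings = 1 - 13792/19309 = 28.57%


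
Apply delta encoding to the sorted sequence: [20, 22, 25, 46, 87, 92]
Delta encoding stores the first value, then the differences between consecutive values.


First value: 20
Deltas:
  22 - 20 = 2
  25 - 22 = 3
  46 - 25 = 21
  87 - 46 = 41
  92 - 87 = 5


Delta encoded: [20, 2, 3, 21, 41, 5]


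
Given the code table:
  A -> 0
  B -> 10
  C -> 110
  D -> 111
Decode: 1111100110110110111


Decoding:
111 -> D
110 -> C
0 -> A
110 -> C
110 -> C
110 -> C
111 -> D


Result: DCACCCD


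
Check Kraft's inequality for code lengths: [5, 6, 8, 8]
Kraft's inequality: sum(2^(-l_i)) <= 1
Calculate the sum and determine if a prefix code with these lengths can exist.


Sum = 2^(-5) + 2^(-6) + 2^(-8) + 2^(-8)
    = 0.03125 + 0.015625 + 0.00390625 + 0.00390625
    = 14/256 = 0.0546875
Since 0.0546875 <= 1, Kraft's inequality IS satisfied.
A prefix code with these lengths CAN exist.

Kraft sum = 0.0546875. Satisfied.


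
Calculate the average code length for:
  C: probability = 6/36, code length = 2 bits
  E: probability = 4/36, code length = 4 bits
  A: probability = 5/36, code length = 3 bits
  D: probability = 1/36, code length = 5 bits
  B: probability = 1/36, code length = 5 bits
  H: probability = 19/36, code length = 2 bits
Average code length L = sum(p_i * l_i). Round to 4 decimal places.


Weighted contributions p_i * l_i:
  C: (6/36) * 2 = 12/36
  E: (4/36) * 4 = 16/36
  A: (5/36) * 3 = 15/36
  D: (1/36) * 5 = 5/36
  B: (1/36) * 5 = 5/36
  H: (19/36) * 2 = 38/36
Sum = (12 + 16 + 15 + 5 + 5 + 38)/36 = 91/36

L = 91/36 = 2.5278 bits/symbol


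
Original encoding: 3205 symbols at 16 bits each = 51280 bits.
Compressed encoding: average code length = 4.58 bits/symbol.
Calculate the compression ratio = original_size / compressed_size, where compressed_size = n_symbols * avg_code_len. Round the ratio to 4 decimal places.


original_size = n_symbols * orig_bits = 3205 * 16 = 51280 bits
compressed_size = n_symbols * avg_code_len = 3205 * 4.58 = 14678.9 bits
ratio = original_size / compressed_size = 51280 / 14678.9 = 3.4934

Compression ratio = 3.4934


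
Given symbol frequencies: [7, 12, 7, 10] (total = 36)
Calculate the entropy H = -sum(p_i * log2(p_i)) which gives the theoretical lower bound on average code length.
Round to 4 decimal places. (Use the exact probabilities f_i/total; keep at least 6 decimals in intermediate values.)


Per-symbol terms -p_i * log2(p_i) with p_i = f_i/36:
  p = 7/36 = 0.194444: log2(p) = -2.362570, -p*log2(p) = 0.459389
  p = 12/36 = 0.333333: log2(p) = -1.584963, -p*log2(p) = 0.528321
  p = 7/36 = 0.194444: log2(p) = -2.362570, -p*log2(p) = 0.459389
  p = 10/36 = 0.277778: log2(p) = -1.847997, -p*log2(p) = 0.513332
H = 0.459389 + 0.528321 + 0.459389 + 0.513332 = 1.960431

H = 1.9604 bits/symbol


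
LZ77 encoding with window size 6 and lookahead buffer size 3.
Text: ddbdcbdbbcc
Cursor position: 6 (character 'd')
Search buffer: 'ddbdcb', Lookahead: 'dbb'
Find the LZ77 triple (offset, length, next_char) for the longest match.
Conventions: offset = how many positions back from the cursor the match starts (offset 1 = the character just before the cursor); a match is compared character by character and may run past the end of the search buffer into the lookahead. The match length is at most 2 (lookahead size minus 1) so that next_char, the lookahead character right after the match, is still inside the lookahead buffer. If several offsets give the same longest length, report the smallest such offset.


Try each offset into the search buffer:
  offset=1 (pos 5, char 'b'): match length 0
  offset=2 (pos 4, char 'c'): match length 0
  offset=3 (pos 3, char 'd'): match length 1
  offset=4 (pos 2, char 'b'): match length 0
  offset=5 (pos 1, char 'd'): match length 2
  offset=6 (pos 0, char 'd'): match length 1
Longest match has length 2 at offset 5.
next_char = character at position 6 + 2 = 8 -> 'b'

Best match: offset=5, length=2 (matching 'db' starting at position 1)
LZ77 triple: (5, 2, 'b')


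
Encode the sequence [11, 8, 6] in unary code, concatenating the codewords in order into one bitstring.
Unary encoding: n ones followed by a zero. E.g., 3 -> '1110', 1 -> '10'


Encode each number as n ones followed by a terminating 0:
  11 -> 111111111110 (12 bits)
  8 -> 111111110 (9 bits)
  6 -> 1111110 (7 bits)
Total length = 12 + 9 + 7 = 28 bits.

Unary([11, 8, 6]) = 1111111111101111111101111110 (28 bits)


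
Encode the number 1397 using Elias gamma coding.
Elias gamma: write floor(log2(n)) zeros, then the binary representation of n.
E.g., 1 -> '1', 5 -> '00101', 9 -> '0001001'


num_bits = floor(log2(1397)) + 1 = 11
leading_zeros = num_bits - 1 = 10
binary(1397) = 10101110101

Elias gamma(1397) = '0000000000' + '10101110101' = 000000000010101110101 (21 bits)


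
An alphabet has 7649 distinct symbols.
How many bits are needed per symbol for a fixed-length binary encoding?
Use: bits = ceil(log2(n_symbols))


log2(7649) = 12.9011
Bracket: 2^12 = 4096 < 7649 <= 2^13 = 8192
So ceil(log2(7649)) = 13

bits = ceil(log2(7649)) = ceil(12.9011) = 13 bits


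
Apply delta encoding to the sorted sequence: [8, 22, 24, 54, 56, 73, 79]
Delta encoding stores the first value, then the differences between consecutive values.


First value: 8
Deltas:
  22 - 8 = 14
  24 - 22 = 2
  54 - 24 = 30
  56 - 54 = 2
  73 - 56 = 17
  79 - 73 = 6


Delta encoded: [8, 14, 2, 30, 2, 17, 6]


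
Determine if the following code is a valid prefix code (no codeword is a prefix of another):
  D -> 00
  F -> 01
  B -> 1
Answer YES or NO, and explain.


Checking each pair (does one codeword prefix another?):
  D='00' vs F='01': no prefix
  D='00' vs B='1': no prefix
  F='01' vs D='00': no prefix
  F='01' vs B='1': no prefix
  B='1' vs D='00': no prefix
  B='1' vs F='01': no prefix
No violation found over all pairs.

YES -- this is a valid prefix code. No codeword is a prefix of any other codeword.


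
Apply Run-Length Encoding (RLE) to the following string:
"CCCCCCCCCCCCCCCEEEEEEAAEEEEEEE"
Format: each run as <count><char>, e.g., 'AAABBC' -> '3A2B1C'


Scanning runs left to right:
  i=0: run of 'C' x 15 -> '15C'
  i=15: run of 'E' x 6 -> '6E'
  i=21: run of 'A' x 2 -> '2A'
  i=23: run of 'E' x 7 -> '7E'

RLE = 15C6E2A7E


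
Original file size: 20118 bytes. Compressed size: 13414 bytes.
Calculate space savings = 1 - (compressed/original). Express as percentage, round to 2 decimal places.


ratio = compressed/original = 13414/20118 = 0.666766
savings = 1 - ratio = 1 - 0.666766 = 0.333234
as a percentage: 0.333234 * 100 = 33.32%

Space savings = 1 - 13414/20118 = 33.32%


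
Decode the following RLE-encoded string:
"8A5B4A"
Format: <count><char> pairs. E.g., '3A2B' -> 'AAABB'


Expanding each <count><char> pair:
  8A -> 'AAAAAAAA'
  5B -> 'BBBBB'
  4A -> 'AAAA'

Decoded = AAAAAAAABBBBBAAAA


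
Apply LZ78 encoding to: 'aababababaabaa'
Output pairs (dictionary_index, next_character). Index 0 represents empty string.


LZ78 encoding steps:
Dictionary: {0: ''}
Step 1: w='' (idx 0), next='a' -> output (0, 'a'), add 'a' as idx 1
Step 2: w='a' (idx 1), next='b' -> output (1, 'b'), add 'ab' as idx 2
Step 3: w='ab' (idx 2), next='a' -> output (2, 'a'), add 'aba' as idx 3
Step 4: w='' (idx 0), next='b' -> output (0, 'b'), add 'b' as idx 4
Step 5: w='aba' (idx 3), next='a' -> output (3, 'a'), add 'abaa' as idx 5
Step 6: w='b' (idx 4), next='a' -> output (4, 'a'), add 'ba' as idx 6
Step 7: w='a' (idx 1), end of input -> output (1, '')


Encoded: [(0, 'a'), (1, 'b'), (2, 'a'), (0, 'b'), (3, 'a'), (4, 'a'), (1, '')]


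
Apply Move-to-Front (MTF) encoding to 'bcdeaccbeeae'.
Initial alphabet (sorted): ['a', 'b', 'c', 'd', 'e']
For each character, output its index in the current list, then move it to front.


MTF encoding:
'b': index 1 in ['a', 'b', 'c', 'd', 'e'] -> ['b', 'a', 'c', 'd', 'e']
'c': index 2 in ['b', 'a', 'c', 'd', 'e'] -> ['c', 'b', 'a', 'd', 'e']
'd': index 3 in ['c', 'b', 'a', 'd', 'e'] -> ['d', 'c', 'b', 'a', 'e']
'e': index 4 in ['d', 'c', 'b', 'a', 'e'] -> ['e', 'd', 'c', 'b', 'a']
'a': index 4 in ['e', 'd', 'c', 'b', 'a'] -> ['a', 'e', 'd', 'c', 'b']
'c': index 3 in ['a', 'e', 'd', 'c', 'b'] -> ['c', 'a', 'e', 'd', 'b']
'c': index 0 in ['c', 'a', 'e', 'd', 'b'] -> ['c', 'a', 'e', 'd', 'b']
'b': index 4 in ['c', 'a', 'e', 'd', 'b'] -> ['b', 'c', 'a', 'e', 'd']
'e': index 3 in ['b', 'c', 'a', 'e', 'd'] -> ['e', 'b', 'c', 'a', 'd']
'e': index 0 in ['e', 'b', 'c', 'a', 'd'] -> ['e', 'b', 'c', 'a', 'd']
'a': index 3 in ['e', 'b', 'c', 'a', 'd'] -> ['a', 'e', 'b', 'c', 'd']
'e': index 1 in ['a', 'e', 'b', 'c', 'd'] -> ['e', 'a', 'b', 'c', 'd']


Output: [1, 2, 3, 4, 4, 3, 0, 4, 3, 0, 3, 1]


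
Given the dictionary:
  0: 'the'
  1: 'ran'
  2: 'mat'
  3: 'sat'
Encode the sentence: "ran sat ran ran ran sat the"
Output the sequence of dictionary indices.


Look up each word in the dictionary:
  'ran' -> 1
  'sat' -> 3
  'ran' -> 1
  'ran' -> 1
  'ran' -> 1
  'sat' -> 3
  'the' -> 0

Encoded: [1, 3, 1, 1, 1, 3, 0]


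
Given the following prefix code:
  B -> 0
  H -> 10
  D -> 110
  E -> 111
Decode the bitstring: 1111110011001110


Decoding step by step:
Bits 111 -> E
Bits 111 -> E
Bits 0 -> B
Bits 0 -> B
Bits 110 -> D
Bits 0 -> B
Bits 111 -> E
Bits 0 -> B


Decoded message: EEBBDBEB


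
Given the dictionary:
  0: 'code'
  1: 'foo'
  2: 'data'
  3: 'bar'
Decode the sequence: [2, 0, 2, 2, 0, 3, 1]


Look up each index in the dictionary:
  2 -> 'data'
  0 -> 'code'
  2 -> 'data'
  2 -> 'data'
  0 -> 'code'
  3 -> 'bar'
  1 -> 'foo'

Decoded: "data code data data code bar foo"


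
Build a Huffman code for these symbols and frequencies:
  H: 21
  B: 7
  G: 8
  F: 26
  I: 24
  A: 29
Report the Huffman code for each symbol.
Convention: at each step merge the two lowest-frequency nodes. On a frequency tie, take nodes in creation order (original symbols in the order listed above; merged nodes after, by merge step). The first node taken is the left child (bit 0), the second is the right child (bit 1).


Huffman tree construction:
Step 1: Merge B(7) + G(8) = 15
Step 2: Merge (B+G)(15) + H(21) = 36
Step 3: Merge I(24) + F(26) = 50
Step 4: Merge A(29) + ((B+G)+H)(36) = 65
Step 5: Merge (I+F)(50) + (A+((B+G)+H))(65) = 115
Read each symbol's code off the tree from the root (left child = 0, right child = 1).

Codes:
  H: 111 (length 3)
  B: 1100 (length 4)
  G: 1101 (length 4)
  F: 01 (length 2)
  I: 00 (length 2)
  A: 10 (length 2)
Average code length: 281/115 = 2.4435 bits/symbol


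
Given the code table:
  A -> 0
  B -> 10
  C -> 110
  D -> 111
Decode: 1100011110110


Decoding:
110 -> C
0 -> A
0 -> A
111 -> D
10 -> B
110 -> C


Result: CAADBC


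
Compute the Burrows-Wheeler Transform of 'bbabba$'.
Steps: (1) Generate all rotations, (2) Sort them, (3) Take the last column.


Rotations (sorted):
  0: $bbabba -> last char: a
  1: a$bbabb -> last char: b
  2: abba$bb -> last char: b
  3: ba$bbab -> last char: b
  4: babba$b -> last char: b
  5: bba$bba -> last char: a
  6: bbabba$ -> last char: $


BWT = abbbba$


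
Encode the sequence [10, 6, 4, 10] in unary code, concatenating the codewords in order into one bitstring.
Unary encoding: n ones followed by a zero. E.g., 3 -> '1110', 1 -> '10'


Encode each number as n ones followed by a terminating 0:
  10 -> 11111111110 (11 bits)
  6 -> 1111110 (7 bits)
  4 -> 11110 (5 bits)
  10 -> 11111111110 (11 bits)
Total length = 11 + 7 + 5 + 11 = 34 bits.

Unary([10, 6, 4, 10]) = 1111111111011111101111011111111110 (34 bits)


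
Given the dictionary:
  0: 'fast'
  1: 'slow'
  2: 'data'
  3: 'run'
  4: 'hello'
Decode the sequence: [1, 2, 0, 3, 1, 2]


Look up each index in the dictionary:
  1 -> 'slow'
  2 -> 'data'
  0 -> 'fast'
  3 -> 'run'
  1 -> 'slow'
  2 -> 'data'

Decoded: "slow data fast run slow data"


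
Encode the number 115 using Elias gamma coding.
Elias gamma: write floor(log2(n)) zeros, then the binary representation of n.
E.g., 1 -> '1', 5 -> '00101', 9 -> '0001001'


num_bits = floor(log2(115)) + 1 = 7
leading_zeros = num_bits - 1 = 6
binary(115) = 1110011

Elias gamma(115) = '000000' + '1110011' = 0000001110011 (13 bits)


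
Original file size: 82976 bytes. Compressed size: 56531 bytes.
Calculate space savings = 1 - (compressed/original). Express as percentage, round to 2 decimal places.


ratio = compressed/original = 56531/82976 = 0.681293
savings = 1 - ratio = 1 - 0.681293 = 0.318707
as a percentage: 0.318707 * 100 = 31.87%

Space savings = 1 - 56531/82976 = 31.87%


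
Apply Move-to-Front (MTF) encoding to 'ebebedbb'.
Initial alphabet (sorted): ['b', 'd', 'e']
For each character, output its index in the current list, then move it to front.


MTF encoding:
'e': index 2 in ['b', 'd', 'e'] -> ['e', 'b', 'd']
'b': index 1 in ['e', 'b', 'd'] -> ['b', 'e', 'd']
'e': index 1 in ['b', 'e', 'd'] -> ['e', 'b', 'd']
'b': index 1 in ['e', 'b', 'd'] -> ['b', 'e', 'd']
'e': index 1 in ['b', 'e', 'd'] -> ['e', 'b', 'd']
'd': index 2 in ['e', 'b', 'd'] -> ['d', 'e', 'b']
'b': index 2 in ['d', 'e', 'b'] -> ['b', 'd', 'e']
'b': index 0 in ['b', 'd', 'e'] -> ['b', 'd', 'e']


Output: [2, 1, 1, 1, 1, 2, 2, 0]


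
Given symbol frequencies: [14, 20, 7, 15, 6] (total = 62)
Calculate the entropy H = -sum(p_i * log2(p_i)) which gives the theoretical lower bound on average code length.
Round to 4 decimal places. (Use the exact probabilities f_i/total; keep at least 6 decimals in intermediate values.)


Per-symbol terms -p_i * log2(p_i) with p_i = f_i/62:
  p = 14/62 = 0.225806: log2(p) = -2.146841, -p*log2(p) = 0.484771
  p = 20/62 = 0.322581: log2(p) = -1.632268, -p*log2(p) = 0.526538
  p = 7/62 = 0.112903: log2(p) = -3.146841, -p*log2(p) = 0.355289
  p = 15/62 = 0.241935: log2(p) = -2.047306, -p*log2(p) = 0.495316
  p = 6/62 = 0.096774: log2(p) = -3.369234, -p*log2(p) = 0.326055
H = 0.484771 + 0.526538 + 0.355289 + 0.495316 + 0.326055 = 2.187969

H = 2.188 bits/symbol


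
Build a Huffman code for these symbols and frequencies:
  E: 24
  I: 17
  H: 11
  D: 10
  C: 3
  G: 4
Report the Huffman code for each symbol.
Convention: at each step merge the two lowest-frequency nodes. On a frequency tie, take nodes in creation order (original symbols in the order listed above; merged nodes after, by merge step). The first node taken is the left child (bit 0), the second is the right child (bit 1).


Huffman tree construction:
Step 1: Merge C(3) + G(4) = 7
Step 2: Merge (C+G)(7) + D(10) = 17
Step 3: Merge H(11) + I(17) = 28
Step 4: Merge ((C+G)+D)(17) + E(24) = 41
Step 5: Merge (H+I)(28) + (((C+G)+D)+E)(41) = 69
Read each symbol's code off the tree from the root (left child = 0, right child = 1).

Codes:
  E: 11 (length 2)
  I: 01 (length 2)
  H: 00 (length 2)
  D: 101 (length 3)
  C: 1000 (length 4)
  G: 1001 (length 4)
Average code length: 162/69 = 2.3478 bits/symbol


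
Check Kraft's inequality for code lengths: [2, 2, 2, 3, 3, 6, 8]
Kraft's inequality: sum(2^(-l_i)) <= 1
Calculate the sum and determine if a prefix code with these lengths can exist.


Sum = 2^(-2) + 2^(-2) + 2^(-2) + 2^(-3) + 2^(-3) + 2^(-6) + 2^(-8)
    = 0.25 + 0.25 + 0.25 + 0.125 + 0.125 + 0.015625 + 0.00390625
    = 261/256 = 1.01953125
Since 1.01953125 > 1, Kraft's inequality is NOT satisfied.
A prefix code with these lengths CANNOT exist.

Kraft sum = 1.01953125. Not satisfied.


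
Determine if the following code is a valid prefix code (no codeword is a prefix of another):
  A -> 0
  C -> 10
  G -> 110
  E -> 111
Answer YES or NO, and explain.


Checking each pair (does one codeword prefix another?):
  A='0' vs C='10': no prefix
  A='0' vs G='110': no prefix
  A='0' vs E='111': no prefix
  C='10' vs A='0': no prefix
  C='10' vs G='110': no prefix
  C='10' vs E='111': no prefix
  G='110' vs A='0': no prefix
  G='110' vs C='10': no prefix
  G='110' vs E='111': no prefix
  E='111' vs A='0': no prefix
  E='111' vs C='10': no prefix
  E='111' vs G='110': no prefix
No violation found over all pairs.

YES -- this is a valid prefix code. No codeword is a prefix of any other codeword.


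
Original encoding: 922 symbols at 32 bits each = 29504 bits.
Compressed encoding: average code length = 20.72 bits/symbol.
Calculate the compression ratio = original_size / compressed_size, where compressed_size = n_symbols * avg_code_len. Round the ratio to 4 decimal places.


original_size = n_symbols * orig_bits = 922 * 32 = 29504 bits
compressed_size = n_symbols * avg_code_len = 922 * 20.72 = 19103.84 bits
ratio = original_size / compressed_size = 29504 / 19103.84 = 1.5444

Compression ratio = 1.5444


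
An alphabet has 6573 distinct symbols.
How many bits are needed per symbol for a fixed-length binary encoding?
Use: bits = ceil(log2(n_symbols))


log2(6573) = 12.6823
Bracket: 2^12 = 4096 < 6573 <= 2^13 = 8192
So ceil(log2(6573)) = 13

bits = ceil(log2(6573)) = ceil(12.6823) = 13 bits


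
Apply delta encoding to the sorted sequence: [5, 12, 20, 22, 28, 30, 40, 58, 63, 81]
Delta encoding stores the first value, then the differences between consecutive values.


First value: 5
Deltas:
  12 - 5 = 7
  20 - 12 = 8
  22 - 20 = 2
  28 - 22 = 6
  30 - 28 = 2
  40 - 30 = 10
  58 - 40 = 18
  63 - 58 = 5
  81 - 63 = 18


Delta encoded: [5, 7, 8, 2, 6, 2, 10, 18, 5, 18]


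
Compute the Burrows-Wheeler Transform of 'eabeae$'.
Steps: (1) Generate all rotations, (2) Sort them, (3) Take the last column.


Rotations (sorted):
  0: $eabeae -> last char: e
  1: abeae$e -> last char: e
  2: ae$eabe -> last char: e
  3: beae$ea -> last char: a
  4: e$eabea -> last char: a
  5: eabeae$ -> last char: $
  6: eae$eab -> last char: b


BWT = eeeaa$b


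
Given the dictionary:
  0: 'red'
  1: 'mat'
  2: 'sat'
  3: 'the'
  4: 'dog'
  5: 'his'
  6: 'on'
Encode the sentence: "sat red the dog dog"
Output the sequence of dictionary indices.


Look up each word in the dictionary:
  'sat' -> 2
  'red' -> 0
  'the' -> 3
  'dog' -> 4
  'dog' -> 4

Encoded: [2, 0, 3, 4, 4]


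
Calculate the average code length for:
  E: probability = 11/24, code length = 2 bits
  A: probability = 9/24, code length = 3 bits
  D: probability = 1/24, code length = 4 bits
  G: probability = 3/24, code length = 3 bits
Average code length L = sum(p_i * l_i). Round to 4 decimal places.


Weighted contributions p_i * l_i:
  E: (11/24) * 2 = 22/24
  A: (9/24) * 3 = 27/24
  D: (1/24) * 4 = 4/24
  G: (3/24) * 3 = 9/24
Sum = (22 + 27 + 4 + 9)/24 = 62/24

L = 62/24 = 2.5833 bits/symbol


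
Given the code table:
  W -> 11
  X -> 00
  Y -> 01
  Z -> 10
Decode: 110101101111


Decoding:
11 -> W
01 -> Y
01 -> Y
10 -> Z
11 -> W
11 -> W


Result: WYYZWW


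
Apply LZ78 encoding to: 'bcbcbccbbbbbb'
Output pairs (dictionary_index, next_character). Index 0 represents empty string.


LZ78 encoding steps:
Dictionary: {0: ''}
Step 1: w='' (idx 0), next='b' -> output (0, 'b'), add 'b' as idx 1
Step 2: w='' (idx 0), next='c' -> output (0, 'c'), add 'c' as idx 2
Step 3: w='b' (idx 1), next='c' -> output (1, 'c'), add 'bc' as idx 3
Step 4: w='bc' (idx 3), next='c' -> output (3, 'c'), add 'bcc' as idx 4
Step 5: w='b' (idx 1), next='b' -> output (1, 'b'), add 'bb' as idx 5
Step 6: w='bb' (idx 5), next='b' -> output (5, 'b'), add 'bbb' as idx 6
Step 7: w='b' (idx 1), end of input -> output (1, '')


Encoded: [(0, 'b'), (0, 'c'), (1, 'c'), (3, 'c'), (1, 'b'), (5, 'b'), (1, '')]


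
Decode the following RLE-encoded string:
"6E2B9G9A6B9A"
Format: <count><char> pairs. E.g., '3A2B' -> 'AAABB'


Expanding each <count><char> pair:
  6E -> 'EEEEEE'
  2B -> 'BB'
  9G -> 'GGGGGGGGG'
  9A -> 'AAAAAAAAA'
  6B -> 'BBBBBB'
  9A -> 'AAAAAAAAA'

Decoded = EEEEEEBBGGGGGGGGGAAAAAAAAABBBBBBAAAAAAAAA


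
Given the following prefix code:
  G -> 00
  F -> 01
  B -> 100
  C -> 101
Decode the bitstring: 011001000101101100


Decoding step by step:
Bits 01 -> F
Bits 100 -> B
Bits 100 -> B
Bits 01 -> F
Bits 01 -> F
Bits 101 -> C
Bits 100 -> B


Decoded message: FBBFFCB


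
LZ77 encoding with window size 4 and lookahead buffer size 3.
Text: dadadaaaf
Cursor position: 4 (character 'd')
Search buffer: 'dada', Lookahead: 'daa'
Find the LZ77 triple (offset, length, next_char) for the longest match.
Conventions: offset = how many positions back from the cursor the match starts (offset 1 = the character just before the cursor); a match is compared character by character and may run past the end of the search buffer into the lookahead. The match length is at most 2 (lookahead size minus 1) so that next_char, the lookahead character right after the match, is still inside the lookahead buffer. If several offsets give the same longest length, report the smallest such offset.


Try each offset into the search buffer:
  offset=1 (pos 3, char 'a'): match length 0
  offset=2 (pos 2, char 'd'): match length 2
  offset=3 (pos 1, char 'a'): match length 0
  offset=4 (pos 0, char 'd'): match length 2
Longest match has length 2, found at offsets 2, 4; take the smallest, offset 2.
next_char = character at position 4 + 2 = 6 -> 'a'

Best match: offset=2, length=2 (matching 'da' starting at position 2)
LZ77 triple: (2, 2, 'a')


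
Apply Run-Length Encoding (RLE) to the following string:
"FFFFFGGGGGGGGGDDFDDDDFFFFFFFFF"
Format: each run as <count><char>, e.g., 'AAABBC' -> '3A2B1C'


Scanning runs left to right:
  i=0: run of 'F' x 5 -> '5F'
  i=5: run of 'G' x 9 -> '9G'
  i=14: run of 'D' x 2 -> '2D'
  i=16: run of 'F' x 1 -> '1F'
  i=17: run of 'D' x 4 -> '4D'
  i=21: run of 'F' x 9 -> '9F'

RLE = 5F9G2D1F4D9F


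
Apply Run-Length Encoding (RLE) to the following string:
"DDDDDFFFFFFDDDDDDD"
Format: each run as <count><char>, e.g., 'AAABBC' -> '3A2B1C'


Scanning runs left to right:
  i=0: run of 'D' x 5 -> '5D'
  i=5: run of 'F' x 6 -> '6F'
  i=11: run of 'D' x 7 -> '7D'

RLE = 5D6F7D


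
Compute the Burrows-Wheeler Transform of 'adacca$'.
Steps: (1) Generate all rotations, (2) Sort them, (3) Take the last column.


Rotations (sorted):
  0: $adacca -> last char: a
  1: a$adacc -> last char: c
  2: acca$ad -> last char: d
  3: adacca$ -> last char: $
  4: ca$adac -> last char: c
  5: cca$ada -> last char: a
  6: dacca$a -> last char: a


BWT = acd$caa


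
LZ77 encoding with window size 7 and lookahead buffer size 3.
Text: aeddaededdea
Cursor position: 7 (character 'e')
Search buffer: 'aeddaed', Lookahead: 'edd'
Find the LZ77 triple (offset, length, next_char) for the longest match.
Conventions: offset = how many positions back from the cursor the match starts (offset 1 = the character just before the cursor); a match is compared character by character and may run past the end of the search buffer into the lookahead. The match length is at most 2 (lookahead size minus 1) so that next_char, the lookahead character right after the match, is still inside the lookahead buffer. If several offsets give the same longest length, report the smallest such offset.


Try each offset into the search buffer:
  offset=1 (pos 6, char 'd'): match length 0
  offset=2 (pos 5, char 'e'): match length 2
  offset=3 (pos 4, char 'a'): match length 0
  offset=4 (pos 3, char 'd'): match length 0
  offset=5 (pos 2, char 'd'): match length 0
  offset=6 (pos 1, char 'e'): match length 2
  offset=7 (pos 0, char 'a'): match length 0
Longest match has length 2, found at offsets 2, 6; take the smallest, offset 2.
next_char = character at position 7 + 2 = 9 -> 'd'

Best match: offset=2, length=2 (matching 'ed' starting at position 5)
LZ77 triple: (2, 2, 'd')


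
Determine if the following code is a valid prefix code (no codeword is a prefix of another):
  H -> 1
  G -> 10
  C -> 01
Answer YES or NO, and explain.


Checking each pair (does one codeword prefix another?):
  H='1' vs G='10': prefix -- VIOLATION

NO -- this is NOT a valid prefix code. H (1) is a prefix of G (10).


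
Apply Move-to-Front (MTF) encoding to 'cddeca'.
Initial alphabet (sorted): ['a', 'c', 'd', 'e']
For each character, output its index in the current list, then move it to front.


MTF encoding:
'c': index 1 in ['a', 'c', 'd', 'e'] -> ['c', 'a', 'd', 'e']
'd': index 2 in ['c', 'a', 'd', 'e'] -> ['d', 'c', 'a', 'e']
'd': index 0 in ['d', 'c', 'a', 'e'] -> ['d', 'c', 'a', 'e']
'e': index 3 in ['d', 'c', 'a', 'e'] -> ['e', 'd', 'c', 'a']
'c': index 2 in ['e', 'd', 'c', 'a'] -> ['c', 'e', 'd', 'a']
'a': index 3 in ['c', 'e', 'd', 'a'] -> ['a', 'c', 'e', 'd']


Output: [1, 2, 0, 3, 2, 3]


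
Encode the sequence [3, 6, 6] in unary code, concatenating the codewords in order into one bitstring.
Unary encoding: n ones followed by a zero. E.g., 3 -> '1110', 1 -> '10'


Encode each number as n ones followed by a terminating 0:
  3 -> 1110 (4 bits)
  6 -> 1111110 (7 bits)
  6 -> 1111110 (7 bits)
Total length = 4 + 7 + 7 = 18 bits.

Unary([3, 6, 6]) = 111011111101111110 (18 bits)


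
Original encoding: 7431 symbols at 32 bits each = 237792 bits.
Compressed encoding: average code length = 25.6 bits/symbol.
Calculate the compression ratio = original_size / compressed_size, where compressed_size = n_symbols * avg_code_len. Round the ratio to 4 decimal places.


original_size = n_symbols * orig_bits = 7431 * 32 = 237792 bits
compressed_size = n_symbols * avg_code_len = 7431 * 25.6 = 190233.6 bits
ratio = original_size / compressed_size = 237792 / 190233.6 = 1.25

Compression ratio = 1.25


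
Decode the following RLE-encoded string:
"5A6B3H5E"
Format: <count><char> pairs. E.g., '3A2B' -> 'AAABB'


Expanding each <count><char> pair:
  5A -> 'AAAAA'
  6B -> 'BBBBBB'
  3H -> 'HHH'
  5E -> 'EEEEE'

Decoded = AAAAABBBBBBHHHEEEEE


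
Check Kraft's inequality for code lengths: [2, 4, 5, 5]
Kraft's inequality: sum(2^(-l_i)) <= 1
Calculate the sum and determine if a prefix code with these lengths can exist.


Sum = 2^(-2) + 2^(-4) + 2^(-5) + 2^(-5)
    = 0.25 + 0.0625 + 0.03125 + 0.03125
    = 12/32 = 0.375
Since 0.375 <= 1, Kraft's inequality IS satisfied.
A prefix code with these lengths CAN exist.

Kraft sum = 0.375. Satisfied.


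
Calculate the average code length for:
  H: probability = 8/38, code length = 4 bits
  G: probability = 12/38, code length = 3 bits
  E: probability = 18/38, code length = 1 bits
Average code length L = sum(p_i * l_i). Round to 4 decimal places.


Weighted contributions p_i * l_i:
  H: (8/38) * 4 = 32/38
  G: (12/38) * 3 = 36/38
  E: (18/38) * 1 = 18/38
Sum = (32 + 36 + 18)/38 = 86/38

L = 86/38 = 2.2632 bits/symbol


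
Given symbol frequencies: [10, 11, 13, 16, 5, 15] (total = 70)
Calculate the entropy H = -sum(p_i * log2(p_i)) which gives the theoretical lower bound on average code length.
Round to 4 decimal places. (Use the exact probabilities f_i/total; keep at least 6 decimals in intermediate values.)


Per-symbol terms -p_i * log2(p_i) with p_i = f_i/70:
  p = 10/70 = 0.142857: log2(p) = -2.807355, -p*log2(p) = 0.401051
  p = 11/70 = 0.157143: log2(p) = -2.669851, -p*log2(p) = 0.419548
  p = 13/70 = 0.185714: log2(p) = -2.428843, -p*log2(p) = 0.451071
  p = 16/70 = 0.228571: log2(p) = -2.129283, -p*log2(p) = 0.486693
  p = 5/70 = 0.071429: log2(p) = -3.807355, -p*log2(p) = 0.271954
  p = 15/70 = 0.214286: log2(p) = -2.222392, -p*log2(p) = 0.476227
H = 0.401051 + 0.419548 + 0.451071 + 0.486693 + 0.271954 + 0.476227 = 2.506544

H = 2.5065 bits/symbol


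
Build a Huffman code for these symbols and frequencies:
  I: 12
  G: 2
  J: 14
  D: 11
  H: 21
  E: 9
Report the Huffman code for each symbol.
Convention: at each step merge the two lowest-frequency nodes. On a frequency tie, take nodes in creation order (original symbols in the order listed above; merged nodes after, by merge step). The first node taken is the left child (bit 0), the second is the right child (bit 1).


Huffman tree construction:
Step 1: Merge G(2) + E(9) = 11
Step 2: Merge D(11) + (G+E)(11) = 22
Step 3: Merge I(12) + J(14) = 26
Step 4: Merge H(21) + (D+(G+E))(22) = 43
Step 5: Merge (I+J)(26) + (H+(D+(G+E)))(43) = 69
Read each symbol's code off the tree from the root (left child = 0, right child = 1).

Codes:
  I: 00 (length 2)
  G: 1110 (length 4)
  J: 01 (length 2)
  D: 110 (length 3)
  H: 10 (length 2)
  E: 1111 (length 4)
Average code length: 171/69 = 2.4783 bits/symbol


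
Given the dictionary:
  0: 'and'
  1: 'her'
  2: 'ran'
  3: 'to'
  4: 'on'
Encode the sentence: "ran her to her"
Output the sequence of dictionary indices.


Look up each word in the dictionary:
  'ran' -> 2
  'her' -> 1
  'to' -> 3
  'her' -> 1

Encoded: [2, 1, 3, 1]


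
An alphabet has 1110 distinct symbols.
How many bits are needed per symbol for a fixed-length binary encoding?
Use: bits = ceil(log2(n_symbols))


log2(1110) = 10.1163
Bracket: 2^10 = 1024 < 1110 <= 2^11 = 2048
So ceil(log2(1110)) = 11

bits = ceil(log2(1110)) = ceil(10.1163) = 11 bits


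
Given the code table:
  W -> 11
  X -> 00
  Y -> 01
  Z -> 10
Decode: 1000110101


Decoding:
10 -> Z
00 -> X
11 -> W
01 -> Y
01 -> Y


Result: ZXWYY


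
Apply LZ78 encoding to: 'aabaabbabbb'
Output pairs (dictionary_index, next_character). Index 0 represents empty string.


LZ78 encoding steps:
Dictionary: {0: ''}
Step 1: w='' (idx 0), next='a' -> output (0, 'a'), add 'a' as idx 1
Step 2: w='a' (idx 1), next='b' -> output (1, 'b'), add 'ab' as idx 2
Step 3: w='a' (idx 1), next='a' -> output (1, 'a'), add 'aa' as idx 3
Step 4: w='' (idx 0), next='b' -> output (0, 'b'), add 'b' as idx 4
Step 5: w='b' (idx 4), next='a' -> output (4, 'a'), add 'ba' as idx 5
Step 6: w='b' (idx 4), next='b' -> output (4, 'b'), add 'bb' as idx 6
Step 7: w='b' (idx 4), end of input -> output (4, '')


Encoded: [(0, 'a'), (1, 'b'), (1, 'a'), (0, 'b'), (4, 'a'), (4, 'b'), (4, '')]


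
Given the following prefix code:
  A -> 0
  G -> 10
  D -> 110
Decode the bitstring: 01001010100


Decoding step by step:
Bits 0 -> A
Bits 10 -> G
Bits 0 -> A
Bits 10 -> G
Bits 10 -> G
Bits 10 -> G
Bits 0 -> A


Decoded message: AGAGGGA


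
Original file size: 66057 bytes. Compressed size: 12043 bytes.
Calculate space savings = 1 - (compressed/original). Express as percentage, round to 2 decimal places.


ratio = compressed/original = 12043/66057 = 0.182312
savings = 1 - ratio = 1 - 0.182312 = 0.817688
as a percentage: 0.817688 * 100 = 81.77%

Space savings = 1 - 12043/66057 = 81.77%


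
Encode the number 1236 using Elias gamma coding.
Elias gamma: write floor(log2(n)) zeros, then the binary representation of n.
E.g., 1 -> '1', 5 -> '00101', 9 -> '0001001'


num_bits = floor(log2(1236)) + 1 = 11
leading_zeros = num_bits - 1 = 10
binary(1236) = 10011010100

Elias gamma(1236) = '0000000000' + '10011010100' = 000000000010011010100 (21 bits)


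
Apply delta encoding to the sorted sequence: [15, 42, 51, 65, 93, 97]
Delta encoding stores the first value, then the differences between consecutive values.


First value: 15
Deltas:
  42 - 15 = 27
  51 - 42 = 9
  65 - 51 = 14
  93 - 65 = 28
  97 - 93 = 4


Delta encoded: [15, 27, 9, 14, 28, 4]


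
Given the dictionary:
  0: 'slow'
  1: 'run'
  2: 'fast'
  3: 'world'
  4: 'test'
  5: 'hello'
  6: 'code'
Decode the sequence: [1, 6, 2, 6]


Look up each index in the dictionary:
  1 -> 'run'
  6 -> 'code'
  2 -> 'fast'
  6 -> 'code'

Decoded: "run code fast code"
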